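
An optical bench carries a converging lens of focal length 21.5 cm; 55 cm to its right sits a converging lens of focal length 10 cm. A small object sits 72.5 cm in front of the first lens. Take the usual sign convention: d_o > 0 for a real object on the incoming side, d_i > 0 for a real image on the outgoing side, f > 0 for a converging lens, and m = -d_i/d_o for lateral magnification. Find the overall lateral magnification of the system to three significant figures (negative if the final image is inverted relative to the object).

0.292

Applying the thin-lens equation to the first lens, 1/21.5 = 1/72.5 + 1/d_i1, which gives d_i1 = 30.564 cm.
Its lateral magnification is m_1 = -d_i1/d_o1 = -(30.564)/72.5 = -0.4216.
The intermediate image is 30.564 cm to the right of lens 1, so d_o2 = L - d_i1 = 55 - 30.564 = 24.436 cm.
Applying the thin-lens equation again with f_2 = 10 cm and d_o2 = 24.436 cm gives d_i2 = 16.927 cm.
m_2 = -(16.927)/(24.436) = -0.6927.
Overall magnification: m = m_1 m_2 = 0.2920.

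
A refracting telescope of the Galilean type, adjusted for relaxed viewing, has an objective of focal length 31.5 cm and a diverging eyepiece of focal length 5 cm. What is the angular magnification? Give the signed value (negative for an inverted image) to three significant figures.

6.30

M = -f_obj/f_eye = -31.5/(-5) = 6.300.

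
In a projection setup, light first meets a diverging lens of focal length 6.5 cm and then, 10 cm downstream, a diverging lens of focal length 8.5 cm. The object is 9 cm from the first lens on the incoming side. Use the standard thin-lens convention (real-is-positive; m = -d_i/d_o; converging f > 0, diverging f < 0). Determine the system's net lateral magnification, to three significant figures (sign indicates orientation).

Lens 1: 1/d_i1 = 1/f_1 - 1/d_o1 = 1/(-6.5) - 1/9 = -0.26496 cm^-1, so d_i1 = -3.774 cm.
m_1 = -(-3.774)/9 = 0.4194.
With d_i1 < 0 the first image is virtual and lies on the object side; the object distance for lens 2 is d_o2 = 10 - (-3.774) = 13.774 cm.
Lens 2: 1/d_i2 = 1/f_2 - 1/d_o2 = 1/(-8.5) - 1/(13.774) = -0.19025 cm^-1, so d_i2 = -5.256 cm.
m_2 = -(-5.256)/(13.774) = 0.3816.
Total m = m_1 x m_2 = (0.4194)(0.3816) = 0.1600.

0.160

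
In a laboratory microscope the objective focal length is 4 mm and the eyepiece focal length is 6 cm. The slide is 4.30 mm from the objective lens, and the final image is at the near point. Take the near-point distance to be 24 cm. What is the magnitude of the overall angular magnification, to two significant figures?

Convert to cm: f_obj = 4 mm = 0.4 cm; d_o = 4.30 mm = 0.43 cm.
Objective: 1/d_i = 1/f_obj - 1/d_o = 1/0.4 - 1/0.43 = 0.17442 cm^-1, so d_i = 5.733 cm.
m_obj = -d_i/d_o = -5.733/0.43 = -13.333.
Eyepiece angular magnification (image at near point): M_eye = 1 + D/f_e = 1 + 24/6 = 5.000.
Overall M = m_obj x M_eye = (-13.333)(5.000) = -66.67.
|M| = 66.67.

67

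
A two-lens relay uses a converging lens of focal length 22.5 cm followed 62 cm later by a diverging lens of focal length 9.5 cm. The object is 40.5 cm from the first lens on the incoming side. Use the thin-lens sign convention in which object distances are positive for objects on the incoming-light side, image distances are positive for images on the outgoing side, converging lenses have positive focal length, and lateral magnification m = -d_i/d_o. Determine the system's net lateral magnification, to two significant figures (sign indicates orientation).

Applying the thin-lens equation to the first lens, 1/22.5 = 1/40.5 + 1/d_i1, which gives d_i1 = 50.625 cm.
Its lateral magnification is m_1 = -d_i1/d_o1 = -(50.625)/40.5 = -1.2500.
The intermediate image is 50.625 cm to the right of lens 1, so d_o2 = L - d_i1 = 62 - 50.625 = 11.375 cm.
Applying the thin-lens equation again with f_2 = -9.5 cm and d_o2 = 11.375 cm gives d_i2 = -5.177 cm.
m_2 = -(-5.177)/(11.375) = 0.4551.
Total m = m_1 x m_2 = (-1.2500)(0.4551) = -0.5689.

-0.57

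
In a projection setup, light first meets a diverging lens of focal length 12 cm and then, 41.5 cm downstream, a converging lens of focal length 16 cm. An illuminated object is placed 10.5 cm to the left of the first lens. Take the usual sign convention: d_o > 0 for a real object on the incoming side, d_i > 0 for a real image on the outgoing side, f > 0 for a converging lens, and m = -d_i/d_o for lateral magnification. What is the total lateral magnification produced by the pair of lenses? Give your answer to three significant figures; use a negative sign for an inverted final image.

-0.274

Applying the thin-lens equation to the first lens, 1/(-12) = 1/10.5 + 1/d_i1, which gives d_i1 = -5.600 cm.
Its lateral magnification is m_1 = -d_i1/d_o1 = -(-5.600)/10.5 = 0.5333.
With d_i1 < 0 the first image is virtual and lies on the object side; the object distance for lens 2 is d_o2 = 41.5 - (-5.600) = 47.100 cm.
Applying the thin-lens equation again with f_2 = 16 cm and d_o2 = 47.100 cm gives d_i2 = 24.232 cm.
m_2 = -(24.232)/(47.100) = -0.5145.
Overall magnification: m = m_1 m_2 = -0.2744.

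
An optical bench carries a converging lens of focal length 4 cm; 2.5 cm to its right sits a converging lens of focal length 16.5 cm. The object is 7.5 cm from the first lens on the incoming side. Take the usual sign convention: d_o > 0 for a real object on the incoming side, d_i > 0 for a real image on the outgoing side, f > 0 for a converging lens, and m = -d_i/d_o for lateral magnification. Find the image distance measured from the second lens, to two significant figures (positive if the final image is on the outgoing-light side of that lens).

Applying the thin-lens equation to the first lens, 1/4 = 1/7.5 + 1/d_i1, which gives d_i1 = 8.571 cm.
Since 8.571 cm > 2.5 cm, the first image lies past the second lens and serves as a virtual object: d_o2 = L - d_i1 = -6.071 cm.
Applying the thin-lens equation again with f_2 = 16.5 cm and d_o2 = -6.071 cm gives d_i2 = 4.438 cm.

4.4 cm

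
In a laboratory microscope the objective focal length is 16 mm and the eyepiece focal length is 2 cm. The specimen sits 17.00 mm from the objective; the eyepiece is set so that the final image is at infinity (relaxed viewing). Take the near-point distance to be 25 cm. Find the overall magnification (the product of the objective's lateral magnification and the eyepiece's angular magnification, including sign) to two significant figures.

-200

Convert to cm: f_obj = 16 mm = 1.6 cm; d_o = 17.00 mm = 1.70 cm.
Objective: 1/d_i = 1/f_obj - 1/d_o = 1/1.6 - 1/1.70 = 0.03676 cm^-1, so d_i = 27.200 cm.
m_obj = -d_i/d_o = -27.200/1.70 = -16.000.
Eyepiece angular magnification (image at infinity): M_eye = D/f_e = 25/2 = 12.500.
Overall M = m_obj x M_eye = (-16.000)(12.500) = -200.00.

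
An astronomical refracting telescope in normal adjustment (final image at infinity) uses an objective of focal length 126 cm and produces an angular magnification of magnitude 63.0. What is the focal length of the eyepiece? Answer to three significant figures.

2.00 cm

|M| = f_obj/f_eye, so f_eye = f_obj/|M| = 126/63.0 = 2.000 cm.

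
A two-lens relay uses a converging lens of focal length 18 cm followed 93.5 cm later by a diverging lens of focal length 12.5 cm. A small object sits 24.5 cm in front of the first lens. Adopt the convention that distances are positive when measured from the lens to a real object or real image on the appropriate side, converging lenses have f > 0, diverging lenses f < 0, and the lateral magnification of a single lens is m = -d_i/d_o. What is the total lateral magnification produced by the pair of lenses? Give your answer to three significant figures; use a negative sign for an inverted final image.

First lens: d_i1 = 1/(1/18 - 1/24.5) = 67.846 cm.
m_1 = -(67.846)/24.5 = -2.7692.
Object distance for lens 2: d_o2 = 93.5 - 67.846 = 25.654 cm.
Second lens: d_i2 = 1/(1/(-12.5) - 1/(25.654)) = -8.405 cm.
m_2 = -(-8.405)/(25.654) = 0.3276.
Overall magnification: m = m_1 m_2 = -0.9073.

-0.907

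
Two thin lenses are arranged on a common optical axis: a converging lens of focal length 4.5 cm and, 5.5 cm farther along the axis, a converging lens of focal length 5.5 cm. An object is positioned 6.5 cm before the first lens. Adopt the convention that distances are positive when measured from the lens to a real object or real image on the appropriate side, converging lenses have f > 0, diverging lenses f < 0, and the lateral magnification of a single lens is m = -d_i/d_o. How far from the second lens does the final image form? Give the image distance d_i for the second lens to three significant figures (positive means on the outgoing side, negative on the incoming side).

Lens 1: 1/d_i1 = 1/f_1 - 1/d_o1 = 1/4.5 - 1/6.5 = 0.06838 cm^-1, so d_i1 = 14.625 cm.
This image would form 14.625 cm past lens 1, i.e. 9.125 cm beyond lens 2, so it is a virtual object for lens 2: d_o2 = 5.5 - 14.625 = -9.125 cm.
Lens 2: 1/d_i2 = 1/f_2 - 1/d_o2 = 1/5.5 - 1/(-9.125) = 0.29141 cm^-1, so d_i2 = 3.432 cm.

3.43 cm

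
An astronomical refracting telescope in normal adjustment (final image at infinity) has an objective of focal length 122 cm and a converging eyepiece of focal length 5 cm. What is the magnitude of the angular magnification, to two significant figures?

|M| = f_obj/|f_eye| = 122/5 = 24.400.

24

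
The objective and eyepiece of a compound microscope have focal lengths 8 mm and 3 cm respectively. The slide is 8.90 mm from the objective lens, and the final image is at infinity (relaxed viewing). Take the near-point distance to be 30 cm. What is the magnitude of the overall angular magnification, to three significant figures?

88.9

Convert to cm: f_obj = 8 mm = 0.8 cm; d_o = 8.90 mm = 0.89 cm.
Objective: 1/d_i = 1/f_obj - 1/d_o = 1/0.8 - 1/0.89 = 0.12640 cm^-1, so d_i = 7.911 cm.
m_obj = -d_i/d_o = -7.911/0.89 = -8.889.
Eyepiece angular magnification (image at infinity): M_eye = D/f_e = 30/3 = 10.000.
Overall M = m_obj x M_eye = (-8.889)(10.000) = -88.89.
|M| = 88.89.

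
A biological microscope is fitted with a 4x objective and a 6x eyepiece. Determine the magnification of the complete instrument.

The overall magnification of a compound microscope is the product of the objective and eyepiece magnifications:
M = M_obj x M_eye = 4 x 6 = 24.

24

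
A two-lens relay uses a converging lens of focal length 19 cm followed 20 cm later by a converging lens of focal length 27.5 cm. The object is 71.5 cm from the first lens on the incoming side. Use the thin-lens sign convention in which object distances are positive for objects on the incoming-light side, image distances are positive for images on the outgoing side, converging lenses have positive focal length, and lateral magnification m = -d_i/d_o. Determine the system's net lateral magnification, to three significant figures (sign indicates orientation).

Lens 1: 1/d_i1 = 1/f_1 - 1/d_o1 = 1/19 - 1/71.5 = 0.03865 cm^-1, so d_i1 = 25.876 cm.
m_1 = -(25.876)/71.5 = -0.3619.
Since 25.876 cm > 20 cm, the first image lies past the second lens and serves as a virtual object: d_o2 = L - d_i1 = -5.876 cm.
Lens 2: 1/d_i2 = 1/f_2 - 1/d_o2 = 1/27.5 - 1/(-5.876) = 0.20654 cm^-1, so d_i2 = 4.842 cm.
m_2 = -(4.842)/(-5.876) = 0.8239.
Overall magnification: m = m_1 m_2 = -0.2982.

-0.298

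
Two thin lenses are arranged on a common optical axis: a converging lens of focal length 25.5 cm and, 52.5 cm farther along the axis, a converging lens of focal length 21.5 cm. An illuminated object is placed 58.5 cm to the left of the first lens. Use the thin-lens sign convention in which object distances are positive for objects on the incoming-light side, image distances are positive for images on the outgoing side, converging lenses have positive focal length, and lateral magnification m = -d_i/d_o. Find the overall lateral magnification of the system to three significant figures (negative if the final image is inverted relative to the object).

-1.17

Lens 1: 1/d_i1 = 1/f_1 - 1/d_o1 = 1/25.5 - 1/58.5 = 0.02212 cm^-1, so d_i1 = 45.205 cm.
m_1 = -(45.205)/58.5 = -0.7727.
Object distance for lens 2: d_o2 = 52.5 - 45.205 = 7.295 cm.
Lens 2: 1/d_i2 = 1/f_2 - 1/d_o2 = 1/21.5 - 1/(7.295) = -0.09056 cm^-1, so d_i2 = -11.042 cm.
m_2 = -(-11.042)/(7.295) = 1.5136.
Overall magnification: m = m_1 m_2 = -1.1696.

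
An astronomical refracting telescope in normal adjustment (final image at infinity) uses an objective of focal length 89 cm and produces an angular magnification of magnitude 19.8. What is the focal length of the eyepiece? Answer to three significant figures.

|M| = f_obj/f_eye, so f_eye = f_obj/|M| = 89/19.8 = 4.495 cm.

4.49 cm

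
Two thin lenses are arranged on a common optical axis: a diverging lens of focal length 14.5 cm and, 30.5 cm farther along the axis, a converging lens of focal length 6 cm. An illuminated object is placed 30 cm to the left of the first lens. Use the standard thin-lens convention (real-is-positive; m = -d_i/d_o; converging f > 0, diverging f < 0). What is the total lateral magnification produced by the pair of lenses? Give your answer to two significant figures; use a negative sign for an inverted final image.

-0.057

Applying the thin-lens equation to the first lens, 1/(-14.5) = 1/30 + 1/d_i1, which gives d_i1 = -9.775 cm.
Its lateral magnification is m_1 = -d_i1/d_o1 = -(-9.775)/30 = 0.3258.
With d_i1 < 0 the first image is virtual and lies on the object side; the object distance for lens 2 is d_o2 = 30.5 - (-9.775) = 40.275 cm.
Applying the thin-lens equation again with f_2 = 6 cm and d_o2 = 40.275 cm gives d_i2 = 7.050 cm.
m_2 = -(7.050)/(40.275) = -0.1751.
Overall magnification: m = m_1 m_2 = -0.0570.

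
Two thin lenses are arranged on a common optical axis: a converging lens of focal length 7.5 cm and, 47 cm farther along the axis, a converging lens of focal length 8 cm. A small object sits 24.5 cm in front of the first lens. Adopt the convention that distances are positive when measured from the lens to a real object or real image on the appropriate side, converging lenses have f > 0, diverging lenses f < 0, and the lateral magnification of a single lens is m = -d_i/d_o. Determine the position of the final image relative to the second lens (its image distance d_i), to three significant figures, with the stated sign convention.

First lens: d_i1 = 1/(1/7.5 - 1/24.5) = 10.809 cm.
Object distance for lens 2: d_o2 = 47 - 10.809 = 36.191 cm.
Second lens: d_i2 = 1/(1/8 - 1/(36.191)) = 10.270 cm.

10.3 cm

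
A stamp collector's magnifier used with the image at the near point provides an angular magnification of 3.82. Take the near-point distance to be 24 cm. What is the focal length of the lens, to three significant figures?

8.51 cm

For the image at the near point, M = 1 + D/f.
f = D/(M - 1) = 24/(3.82 - 1) = 8.511 cm.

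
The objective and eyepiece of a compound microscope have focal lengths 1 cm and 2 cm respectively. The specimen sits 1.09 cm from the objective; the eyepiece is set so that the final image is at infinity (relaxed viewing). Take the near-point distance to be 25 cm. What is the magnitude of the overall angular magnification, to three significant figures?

Objective: 1/d_i = 1/f_obj - 1/d_o = 1/1 - 1/1.09 = 0.08257 cm^-1, so d_i = 12.111 cm.
m_obj = -d_i/d_o = -12.111/1.09 = -11.111.
Eyepiece angular magnification (image at infinity): M_eye = D/f_e = 25/2 = 12.500.
Overall M = m_obj x M_eye = (-11.111)(12.500) = -138.89.
|M| = 138.89.

139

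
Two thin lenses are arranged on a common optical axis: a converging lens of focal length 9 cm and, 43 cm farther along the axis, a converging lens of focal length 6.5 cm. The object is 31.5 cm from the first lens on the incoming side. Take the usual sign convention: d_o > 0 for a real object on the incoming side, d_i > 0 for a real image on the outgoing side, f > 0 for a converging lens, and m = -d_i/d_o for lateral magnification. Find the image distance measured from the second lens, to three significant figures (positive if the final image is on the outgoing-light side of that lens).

Lens 1: 1/d_i1 = 1/f_1 - 1/d_o1 = 1/9 - 1/31.5 = 0.07937 cm^-1, so d_i1 = 12.600 cm.
The intermediate image is 12.600 cm to the right of lens 1, so d_o2 = L - d_i1 = 43 - 12.600 = 30.400 cm.
Lens 2: 1/d_i2 = 1/f_2 - 1/d_o2 = 1/6.5 - 1/(30.400) = 0.12095 cm^-1, so d_i2 = 8.268 cm.

8.27 cm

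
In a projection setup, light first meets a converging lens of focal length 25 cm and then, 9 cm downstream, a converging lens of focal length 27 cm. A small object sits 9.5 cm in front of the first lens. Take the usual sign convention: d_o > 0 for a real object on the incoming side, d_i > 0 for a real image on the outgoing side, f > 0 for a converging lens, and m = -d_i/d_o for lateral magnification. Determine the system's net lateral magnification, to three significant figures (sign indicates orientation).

16.3

Lens 1: 1/d_i1 = 1/f_1 - 1/d_o1 = 1/25 - 1/9.5 = -0.06526 cm^-1, so d_i1 = -15.323 cm.
m_1 = -(-15.323)/9.5 = 1.6129.
With d_i1 < 0 the first image is virtual and lies on the object side; the object distance for lens 2 is d_o2 = 9 - (-15.323) = 24.323 cm.
Lens 2: 1/d_i2 = 1/f_2 - 1/d_o2 = 1/27 - 1/(24.323) = -0.00408 cm^-1, so d_i2 = -245.277 cm.
m_2 = -(-245.277)/(24.323) = 10.0843.
Total m = m_1 x m_2 = (1.6129)(10.0843) = 16.2651.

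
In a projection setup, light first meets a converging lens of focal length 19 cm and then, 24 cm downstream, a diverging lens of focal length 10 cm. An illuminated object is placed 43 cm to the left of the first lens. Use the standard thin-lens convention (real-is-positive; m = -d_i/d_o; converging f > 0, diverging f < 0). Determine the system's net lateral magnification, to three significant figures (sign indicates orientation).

Applying the thin-lens equation to the first lens, 1/19 = 1/43 + 1/d_i1, which gives d_i1 = 34.042 cm.
Its lateral magnification is m_1 = -d_i1/d_o1 = -(34.042)/43 = -0.7917.
Since 34.042 cm > 24 cm, the first image lies past the second lens and serves as a virtual object: d_o2 = L - d_i1 = -10.042 cm.
Applying the thin-lens equation again with f_2 = -10 cm and d_o2 = -10.042 cm gives d_i2 = -2410.000 cm.
m_2 = -(-2410.000)/(-10.042) = -240.0000.
Overall magnification: m = m_1 m_2 = 190.0000.

190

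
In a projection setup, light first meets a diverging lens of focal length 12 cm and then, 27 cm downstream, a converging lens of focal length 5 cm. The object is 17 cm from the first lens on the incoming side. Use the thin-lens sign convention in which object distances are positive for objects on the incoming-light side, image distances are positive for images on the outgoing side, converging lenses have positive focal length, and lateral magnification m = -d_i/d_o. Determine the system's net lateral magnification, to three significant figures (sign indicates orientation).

-0.0713

First lens: d_i1 = 1/(1/(-12) - 1/17) = -7.034 cm.
m_1 = -(-7.034)/17 = 0.4138.
With d_i1 < 0 the first image is virtual and lies on the object side; the object distance for lens 2 is d_o2 = 27 - (-7.034) = 34.034 cm.
Second lens: d_i2 = 1/(1/5 - 1/(34.034)) = 5.861 cm.
m_2 = -(5.861)/(34.034) = -0.1722.
Total m = m_1 x m_2 = (0.4138)(-0.1722) = -0.0713.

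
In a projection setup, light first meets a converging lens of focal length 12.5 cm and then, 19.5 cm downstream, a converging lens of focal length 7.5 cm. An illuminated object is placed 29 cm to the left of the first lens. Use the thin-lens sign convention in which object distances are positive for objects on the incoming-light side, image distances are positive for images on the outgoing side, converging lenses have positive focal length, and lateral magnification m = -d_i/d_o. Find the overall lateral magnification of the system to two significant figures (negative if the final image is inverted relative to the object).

Applying the thin-lens equation to the first lens, 1/12.5 = 1/29 + 1/d_i1, which gives d_i1 = 21.970 cm.
Its lateral magnification is m_1 = -d_i1/d_o1 = -(21.970)/29 = -0.7576.
Since 21.970 cm > 19.5 cm, the first image lies past the second lens and serves as a virtual object: d_o2 = L - d_i1 = -2.470 cm.
Applying the thin-lens equation again with f_2 = 7.5 cm and d_o2 = -2.470 cm gives d_i2 = 1.858 cm.
m_2 = -(1.858)/(-2.470) = 0.7523.
Total m = m_1 x m_2 = (-0.7576)(0.7523) = -0.5699.

-0.57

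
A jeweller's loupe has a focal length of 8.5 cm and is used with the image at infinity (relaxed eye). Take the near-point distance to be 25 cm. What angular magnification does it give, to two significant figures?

2.9

M = D/f = 25/8.5 = 2.941.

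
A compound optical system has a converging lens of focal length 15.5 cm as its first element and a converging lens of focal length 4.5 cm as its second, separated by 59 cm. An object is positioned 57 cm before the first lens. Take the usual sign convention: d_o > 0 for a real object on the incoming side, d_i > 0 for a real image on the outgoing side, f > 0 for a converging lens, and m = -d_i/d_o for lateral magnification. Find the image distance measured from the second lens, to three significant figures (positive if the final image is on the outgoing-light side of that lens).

Lens 1: 1/d_i1 = 1/f_1 - 1/d_o1 = 1/15.5 - 1/57 = 0.04697 cm^-1, so d_i1 = 21.289 cm.
Object distance for lens 2: d_o2 = 59 - 21.289 = 37.711 cm.
Lens 2: 1/d_i2 = 1/f_2 - 1/d_o2 = 1/4.5 - 1/(37.711) = 0.19570 cm^-1, so d_i2 = 5.110 cm.

5.11 cm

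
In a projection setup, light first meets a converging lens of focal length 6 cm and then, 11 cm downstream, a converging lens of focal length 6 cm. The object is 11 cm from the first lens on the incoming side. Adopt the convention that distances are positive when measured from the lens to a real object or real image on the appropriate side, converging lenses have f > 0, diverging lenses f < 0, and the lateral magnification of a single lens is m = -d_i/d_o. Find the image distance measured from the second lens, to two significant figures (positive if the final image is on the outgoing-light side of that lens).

1.6 cm

First lens: d_i1 = 1/(1/6 - 1/11) = 13.200 cm.
Since 13.200 cm > 11 cm, the first image lies past the second lens and serves as a virtual object: d_o2 = L - d_i1 = -2.200 cm.
Second lens: d_i2 = 1/(1/6 - 1/(-2.200)) = 1.610 cm.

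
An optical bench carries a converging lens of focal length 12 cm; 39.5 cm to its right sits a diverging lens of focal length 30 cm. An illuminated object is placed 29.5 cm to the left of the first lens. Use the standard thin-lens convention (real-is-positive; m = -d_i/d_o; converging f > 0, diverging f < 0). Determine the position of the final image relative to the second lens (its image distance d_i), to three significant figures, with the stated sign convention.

-11.7 cm

First lens: d_i1 = 1/(1/12 - 1/29.5) = 20.229 cm.
The intermediate image is 20.229 cm to the right of lens 1, so d_o2 = L - d_i1 = 39.5 - 20.229 = 19.271 cm.
Second lens: d_i2 = 1/(1/(-30) - 1/(19.271)) = -11.734 cm.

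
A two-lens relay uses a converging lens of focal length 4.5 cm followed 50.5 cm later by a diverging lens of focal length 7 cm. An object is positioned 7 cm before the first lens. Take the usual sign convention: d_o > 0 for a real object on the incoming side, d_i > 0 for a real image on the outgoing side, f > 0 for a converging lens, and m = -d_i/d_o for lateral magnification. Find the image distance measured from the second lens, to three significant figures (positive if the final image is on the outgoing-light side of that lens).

First lens: d_i1 = 1/(1/4.5 - 1/7) = 12.600 cm.
That image sits 37.900 cm in front of the second lens, so d_o2 = 37.900 cm.
Second lens: d_i2 = 1/(1/(-7) - 1/(37.900)) = -5.909 cm.

-5.91 cm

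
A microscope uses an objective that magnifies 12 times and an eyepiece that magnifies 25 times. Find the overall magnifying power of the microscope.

The overall magnification of a compound microscope is the product of the objective and eyepiece magnifications:
M = M_obj x M_eye = 12 x 25 = 300.

300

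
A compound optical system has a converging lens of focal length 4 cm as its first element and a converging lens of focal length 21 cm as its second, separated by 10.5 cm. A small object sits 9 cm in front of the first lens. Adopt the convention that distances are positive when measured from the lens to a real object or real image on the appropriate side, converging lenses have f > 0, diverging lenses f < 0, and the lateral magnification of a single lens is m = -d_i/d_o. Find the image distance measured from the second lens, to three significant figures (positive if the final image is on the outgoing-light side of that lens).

Applying the thin-lens equation to the first lens, 1/4 = 1/9 + 1/d_i1, which gives d_i1 = 7.200 cm.
The intermediate image is 7.200 cm to the right of lens 1, so d_o2 = L - d_i1 = 10.5 - 7.200 = 3.300 cm.
Applying the thin-lens equation again with f_2 = 21 cm and d_o2 = 3.300 cm gives d_i2 = -3.915 cm.

-3.92 cm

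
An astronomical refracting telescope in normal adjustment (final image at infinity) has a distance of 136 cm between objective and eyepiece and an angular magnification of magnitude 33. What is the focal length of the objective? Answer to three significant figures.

In normal adjustment the tube length equals f_obj + f_eye and |M| = f_obj/f_eye.
So f_obj = 33 f_eye and 33 f_eye + f_eye = 136 cm, giving f_eye = 136/34 = 4.000 cm and f_obj = 132.000 cm.

132 cm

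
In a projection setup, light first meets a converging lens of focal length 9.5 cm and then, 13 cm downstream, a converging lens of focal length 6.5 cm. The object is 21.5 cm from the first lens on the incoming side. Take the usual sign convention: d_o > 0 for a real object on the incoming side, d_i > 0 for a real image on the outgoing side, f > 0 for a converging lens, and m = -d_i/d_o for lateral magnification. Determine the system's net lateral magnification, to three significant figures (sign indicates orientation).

Applying the thin-lens equation to the first lens, 1/9.5 = 1/21.5 + 1/d_i1, which gives d_i1 = 17.021 cm.
Its lateral magnification is m_1 = -d_i1/d_o1 = -(17.021)/21.5 = -0.7917.
Since 17.021 cm > 13 cm, the first image lies past the second lens and serves as a virtual object: d_o2 = L - d_i1 = -4.021 cm.
Applying the thin-lens equation again with f_2 = 6.5 cm and d_o2 = -4.021 cm gives d_i2 = 2.484 cm.
m_2 = -(2.484)/(-4.021) = 0.6178.
The system's lateral magnification is m_1 m_2 = (-0.7917)(0.6178) = -0.4891.

-0.489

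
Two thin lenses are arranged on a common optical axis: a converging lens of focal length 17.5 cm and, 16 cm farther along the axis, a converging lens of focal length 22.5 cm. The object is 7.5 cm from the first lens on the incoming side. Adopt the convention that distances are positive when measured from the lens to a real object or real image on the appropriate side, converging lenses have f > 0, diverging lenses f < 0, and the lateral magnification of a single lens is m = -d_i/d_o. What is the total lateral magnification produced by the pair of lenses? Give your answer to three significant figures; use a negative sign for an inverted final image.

-5.94

Applying the thin-lens equation to the first lens, 1/17.5 = 1/7.5 + 1/d_i1, which gives d_i1 = -13.125 cm.
Its lateral magnification is m_1 = -d_i1/d_o1 = -(-13.125)/7.5 = 1.7500.
With d_i1 < 0 the first image is virtual and lies on the object side; the object distance for lens 2 is d_o2 = 16 - (-13.125) = 29.125 cm.
Applying the thin-lens equation again with f_2 = 22.5 cm and d_o2 = 29.125 cm gives d_i2 = 98.915 cm.
m_2 = -(98.915)/(29.125) = -3.3962.
The system's lateral magnification is m_1 m_2 = (1.7500)(-3.3962) = -5.9434.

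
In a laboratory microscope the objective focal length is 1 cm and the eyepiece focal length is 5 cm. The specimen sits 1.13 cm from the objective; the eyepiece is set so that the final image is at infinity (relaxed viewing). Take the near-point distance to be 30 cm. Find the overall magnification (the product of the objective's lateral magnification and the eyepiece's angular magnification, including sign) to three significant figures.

-46.2

Objective: 1/d_i = 1/f_obj - 1/d_o = 1/1 - 1/1.13 = 0.11504 cm^-1, so d_i = 8.692 cm.
m_obj = -d_i/d_o = -8.692/1.13 = -7.692.
Eyepiece angular magnification (image at infinity): M_eye = D/f_e = 30/5 = 6.000.
Overall M = m_obj x M_eye = (-7.692)(6.000) = -46.15.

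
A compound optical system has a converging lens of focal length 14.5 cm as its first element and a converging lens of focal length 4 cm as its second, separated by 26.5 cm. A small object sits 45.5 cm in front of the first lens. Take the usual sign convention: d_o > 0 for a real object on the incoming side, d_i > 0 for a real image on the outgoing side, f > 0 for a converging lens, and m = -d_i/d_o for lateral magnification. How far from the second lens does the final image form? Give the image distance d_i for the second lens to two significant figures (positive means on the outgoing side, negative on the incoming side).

17 cm

First lens: d_i1 = 1/(1/14.5 - 1/45.5) = 21.282 cm.
That image sits 5.218 cm in front of the second lens, so d_o2 = 5.218 cm.
Second lens: d_i2 = 1/(1/4 - 1/(5.218)) = 17.139 cm.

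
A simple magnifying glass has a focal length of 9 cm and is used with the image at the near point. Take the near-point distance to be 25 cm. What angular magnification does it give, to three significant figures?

3.78

M = 1 + D/f = 1 + 25/9 = 3.778.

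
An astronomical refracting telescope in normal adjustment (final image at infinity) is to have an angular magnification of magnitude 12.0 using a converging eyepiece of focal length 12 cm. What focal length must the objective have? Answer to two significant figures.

140 cm

|M| = f_obj/|f_eye|, so f_obj = |M| x |f_eye| = 12.0 x 12 = 144.000 cm.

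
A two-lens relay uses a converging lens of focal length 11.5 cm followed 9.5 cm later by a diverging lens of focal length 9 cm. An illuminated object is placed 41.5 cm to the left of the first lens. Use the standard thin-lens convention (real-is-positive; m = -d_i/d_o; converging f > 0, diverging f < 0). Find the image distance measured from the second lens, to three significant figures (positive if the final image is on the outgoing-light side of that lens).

22.3 cm

Applying the thin-lens equation to the first lens, 1/11.5 = 1/41.5 + 1/d_i1, which gives d_i1 = 15.908 cm.
This image would form 15.908 cm past lens 1, i.e. 6.408 cm beyond lens 2, so it is a virtual object for lens 2: d_o2 = 9.5 - 15.908 = -6.408 cm.
Applying the thin-lens equation again with f_2 = -9 cm and d_o2 = -6.408 cm gives d_i2 = 22.254 cm.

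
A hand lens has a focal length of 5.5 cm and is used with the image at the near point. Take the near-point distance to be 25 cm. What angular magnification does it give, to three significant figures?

M = 1 + D/f = 1 + 25/5.5 = 5.545.

5.55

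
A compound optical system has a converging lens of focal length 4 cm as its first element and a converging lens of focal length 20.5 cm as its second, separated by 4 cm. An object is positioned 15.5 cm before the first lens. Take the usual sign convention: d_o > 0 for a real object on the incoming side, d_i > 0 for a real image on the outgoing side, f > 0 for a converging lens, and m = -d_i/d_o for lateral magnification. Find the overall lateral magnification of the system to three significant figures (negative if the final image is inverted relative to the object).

Lens 1: 1/d_i1 = 1/f_1 - 1/d_o1 = 1/4 - 1/15.5 = 0.18548 cm^-1, so d_i1 = 5.391 cm.
m_1 = -(5.391)/15.5 = -0.3478.
Since 5.391 cm > 4 cm, the first image lies past the second lens and serves as a virtual object: d_o2 = L - d_i1 = -1.391 cm.
Lens 2: 1/d_i2 = 1/f_2 - 1/d_o2 = 1/20.5 - 1/(-1.391) = 0.76753 cm^-1, so d_i2 = 1.303 cm.
m_2 = -(1.303)/(-1.391) = 0.9364.
Overall magnification: m = m_1 m_2 = -0.3257.

-0.326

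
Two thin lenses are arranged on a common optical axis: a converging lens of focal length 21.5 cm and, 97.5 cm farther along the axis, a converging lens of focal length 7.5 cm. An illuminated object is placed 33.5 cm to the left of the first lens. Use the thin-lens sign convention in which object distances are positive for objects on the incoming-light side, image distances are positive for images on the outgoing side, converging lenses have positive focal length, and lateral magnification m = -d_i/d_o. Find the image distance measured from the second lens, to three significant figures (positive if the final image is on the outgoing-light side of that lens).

9.38 cm

Lens 1: 1/d_i1 = 1/f_1 - 1/d_o1 = 1/21.5 - 1/33.5 = 0.01666 cm^-1, so d_i1 = 60.021 cm.
Object distance for lens 2: d_o2 = 97.5 - 60.021 = 37.479 cm.
Lens 2: 1/d_i2 = 1/f_2 - 1/d_o2 = 1/7.5 - 1/(37.479) = 0.10665 cm^-1, so d_i2 = 9.376 cm.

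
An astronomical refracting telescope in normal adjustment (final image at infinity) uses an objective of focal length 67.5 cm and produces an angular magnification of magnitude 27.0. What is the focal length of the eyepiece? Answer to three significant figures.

2.50 cm

|M| = f_obj/f_eye, so f_eye = f_obj/|M| = 67.5/27.0 = 2.500 cm.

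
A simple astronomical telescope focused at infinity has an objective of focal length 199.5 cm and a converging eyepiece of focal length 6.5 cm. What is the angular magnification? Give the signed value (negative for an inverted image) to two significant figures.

-31

M = -f_obj/f_eye = -199.5/(6.5) = -30.692.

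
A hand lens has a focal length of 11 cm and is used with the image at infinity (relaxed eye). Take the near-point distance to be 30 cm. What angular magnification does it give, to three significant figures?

2.73

M = D/f = 30/11 = 2.727.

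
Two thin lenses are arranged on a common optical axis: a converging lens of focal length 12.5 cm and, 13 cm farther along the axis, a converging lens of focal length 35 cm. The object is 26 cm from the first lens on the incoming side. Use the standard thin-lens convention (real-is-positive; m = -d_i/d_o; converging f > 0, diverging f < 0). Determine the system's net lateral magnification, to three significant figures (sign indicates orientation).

-0.703

First lens: d_i1 = 1/(1/12.5 - 1/26) = 24.074 cm.
m_1 = -(24.074)/26 = -0.9259.
This image would form 24.074 cm past lens 1, i.e. 11.074 cm beyond lens 2, so it is a virtual object for lens 2: d_o2 = 13 - 24.074 = -11.074 cm.
Second lens: d_i2 = 1/(1/35 - 1/(-11.074)) = 8.412 cm.
m_2 = -(8.412)/(-11.074) = 0.7596.
The system's lateral magnification is m_1 m_2 = (-0.9259)(0.7596) = -0.7034.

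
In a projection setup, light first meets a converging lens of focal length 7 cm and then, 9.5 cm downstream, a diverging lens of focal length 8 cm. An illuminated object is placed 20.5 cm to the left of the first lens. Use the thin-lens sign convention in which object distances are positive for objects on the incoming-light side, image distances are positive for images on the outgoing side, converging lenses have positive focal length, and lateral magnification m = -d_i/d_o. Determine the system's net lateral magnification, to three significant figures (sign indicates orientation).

Lens 1: 1/d_i1 = 1/f_1 - 1/d_o1 = 1/7 - 1/20.5 = 0.09408 cm^-1, so d_i1 = 10.630 cm.
m_1 = -(10.630)/20.5 = -0.5185.
Since 10.630 cm > 9.5 cm, the first image lies past the second lens and serves as a virtual object: d_o2 = L - d_i1 = -1.130 cm.
Lens 2: 1/d_i2 = 1/f_2 - 1/d_o2 = 1/(-8) - 1/(-1.130) = 0.76025 cm^-1, so d_i2 = 1.315 cm.
m_2 = -(1.315)/(-1.130) = 1.1644.
The system's lateral magnification is m_1 m_2 = (-0.5185)(1.1644) = -0.6038.

-0.604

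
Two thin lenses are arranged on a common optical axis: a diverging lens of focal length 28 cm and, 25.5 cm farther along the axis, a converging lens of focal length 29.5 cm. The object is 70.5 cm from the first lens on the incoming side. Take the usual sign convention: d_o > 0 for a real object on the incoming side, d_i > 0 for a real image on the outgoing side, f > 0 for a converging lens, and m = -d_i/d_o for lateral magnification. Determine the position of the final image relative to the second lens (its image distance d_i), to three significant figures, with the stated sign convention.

Lens 1: 1/d_i1 = 1/f_1 - 1/d_o1 = 1/(-28) - 1/70.5 = -0.04990 cm^-1, so d_i1 = -20.041 cm.
The intermediate image is virtual, 20.041 cm to the left of lens 1, so d_o2 = L - d_i1 = 25.5 - (-20.041) = 45.541 cm.
Lens 2: 1/d_i2 = 1/f_2 - 1/d_o2 = 1/29.5 - 1/(45.541) = 0.01194 cm^-1, so d_i2 = 83.753 cm.

83.8 cm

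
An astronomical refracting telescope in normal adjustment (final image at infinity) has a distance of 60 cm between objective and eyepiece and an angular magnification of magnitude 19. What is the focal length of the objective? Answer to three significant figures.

In normal adjustment the tube length equals f_obj + f_eye and |M| = f_obj/f_eye.
So f_obj = 19 f_eye and 19 f_eye + f_eye = 60 cm, giving f_eye = 60/20 = 3.000 cm and f_obj = 57.000 cm.

57.0 cm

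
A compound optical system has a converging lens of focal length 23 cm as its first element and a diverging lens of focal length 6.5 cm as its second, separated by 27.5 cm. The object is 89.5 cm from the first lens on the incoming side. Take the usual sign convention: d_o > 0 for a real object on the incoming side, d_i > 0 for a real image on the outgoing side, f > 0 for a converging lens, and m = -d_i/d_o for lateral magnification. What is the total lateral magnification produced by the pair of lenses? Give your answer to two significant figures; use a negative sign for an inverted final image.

-0.74

First lens: d_i1 = 1/(1/23 - 1/89.5) = 30.955 cm.
m_1 = -(30.955)/89.5 = -0.3459.
This image would form 30.955 cm past lens 1, i.e. 3.455 cm beyond lens 2, so it is a virtual object for lens 2: d_o2 = 27.5 - 30.955 = -3.455 cm.
Second lens: d_i2 = 1/(1/(-6.5) - 1/(-3.455)) = 7.375 cm.
m_2 = -(7.375)/(-3.455) = 2.1346.
Overall magnification: m = m_1 m_2 = -0.7383.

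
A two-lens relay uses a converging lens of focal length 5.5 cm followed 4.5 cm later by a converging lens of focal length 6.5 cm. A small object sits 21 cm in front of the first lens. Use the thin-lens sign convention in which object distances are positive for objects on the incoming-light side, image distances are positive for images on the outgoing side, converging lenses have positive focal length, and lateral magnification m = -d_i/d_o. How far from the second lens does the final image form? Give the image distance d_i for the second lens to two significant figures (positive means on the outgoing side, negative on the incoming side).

2.0 cm

First lens: d_i1 = 1/(1/5.5 - 1/21) = 7.452 cm.
Since 7.452 cm > 4.5 cm, the first image lies past the second lens and serves as a virtual object: d_o2 = L - d_i1 = -2.952 cm.
Second lens: d_i2 = 1/(1/6.5 - 1/(-2.952)) = 2.030 cm.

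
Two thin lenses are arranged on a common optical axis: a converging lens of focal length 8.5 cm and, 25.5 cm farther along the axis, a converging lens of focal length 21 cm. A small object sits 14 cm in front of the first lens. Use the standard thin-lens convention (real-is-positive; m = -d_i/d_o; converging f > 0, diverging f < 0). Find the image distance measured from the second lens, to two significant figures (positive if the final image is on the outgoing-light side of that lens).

-4.7 cm

Applying the thin-lens equation to the first lens, 1/8.5 = 1/14 + 1/d_i1, which gives d_i1 = 21.636 cm.
Object distance for lens 2: d_o2 = 25.5 - 21.636 = 3.864 cm.
Applying the thin-lens equation again with f_2 = 21 cm and d_o2 = 3.864 cm gives d_i2 = -4.735 cm.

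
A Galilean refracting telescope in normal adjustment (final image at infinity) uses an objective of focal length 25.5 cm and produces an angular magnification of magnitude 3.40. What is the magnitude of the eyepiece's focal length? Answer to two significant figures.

|M| = f_obj/|f_eye|, so |f_eye| = f_obj/|M| = 25.5/3.4 = 7.500 cm.
(The eyepiece is diverging, so its signed focal length is -7.500 cm.)

7.5 cm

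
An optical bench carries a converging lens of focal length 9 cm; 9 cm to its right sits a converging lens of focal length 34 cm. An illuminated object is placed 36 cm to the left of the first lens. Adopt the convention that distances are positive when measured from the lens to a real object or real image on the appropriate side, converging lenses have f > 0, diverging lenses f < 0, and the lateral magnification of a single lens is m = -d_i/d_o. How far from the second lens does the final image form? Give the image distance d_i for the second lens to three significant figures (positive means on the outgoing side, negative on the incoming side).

First lens: d_i1 = 1/(1/9 - 1/36) = 12.000 cm.
This image would form 12.000 cm past lens 1, i.e. 3.000 cm beyond lens 2, so it is a virtual object for lens 2: d_o2 = 9 - 12.000 = -3.000 cm.
Second lens: d_i2 = 1/(1/34 - 1/(-3.000)) = 2.757 cm.

2.76 cm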